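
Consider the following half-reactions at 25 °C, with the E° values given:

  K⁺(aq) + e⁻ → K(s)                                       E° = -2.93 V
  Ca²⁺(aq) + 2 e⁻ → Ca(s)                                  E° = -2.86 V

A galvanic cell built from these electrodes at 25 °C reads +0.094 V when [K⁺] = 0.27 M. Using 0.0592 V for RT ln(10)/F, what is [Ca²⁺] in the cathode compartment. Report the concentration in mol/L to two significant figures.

0.47 M

Ca²⁺/Ca is the cathode, K⁺/K the anode: E°cell = +0.07 V, n = 2.
Overall reaction: Ca²⁺(aq) + 2 K(s) → Ca(s) + 2 K⁺(aq); Q = [K⁺]^2/[Ca²⁺]^1.
From E = E° − (0.0592/n) log Q: log Q = (E° − E)·n/0.0592 = (+0.07 − (+0.094))·2/0.0592 = -0.8108.
So 1·log[Ca²⁺] = 2·log(0.27) − log Q = -1.1373 − (-0.8108) = -0.3265; [Ca²⁺] = 10^(-0.3265) ≈ 0.47 M.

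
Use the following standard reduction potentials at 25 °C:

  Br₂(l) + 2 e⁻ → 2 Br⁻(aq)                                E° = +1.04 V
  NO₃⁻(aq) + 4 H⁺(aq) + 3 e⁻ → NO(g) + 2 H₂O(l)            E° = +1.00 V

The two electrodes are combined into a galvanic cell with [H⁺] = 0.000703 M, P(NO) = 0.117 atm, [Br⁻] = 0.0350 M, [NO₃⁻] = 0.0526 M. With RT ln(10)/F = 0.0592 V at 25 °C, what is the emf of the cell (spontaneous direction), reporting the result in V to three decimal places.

Br₂/Br⁻ is the cathode (higher E°), NO₃⁻/NO the anode: E°cell = +1.04 − (+1.00) = +0.04 V, n = 6.
Overall: 3 Br₂(l) + 2 NO(g) + 4 H₂O(l) → 6 Br⁻(aq) + 2 NO₃⁻(aq) + 8 H⁺(aq)
Q = [Br⁻]^6·[NO₃⁻]^2·[H⁺]^8 / (P(NO)^2); log Q = -34.654.
E = E° − (0.0592/n) log Q = +0.04 − (0.0592/6)(-34.654) = +0.382 V.

+0.382 V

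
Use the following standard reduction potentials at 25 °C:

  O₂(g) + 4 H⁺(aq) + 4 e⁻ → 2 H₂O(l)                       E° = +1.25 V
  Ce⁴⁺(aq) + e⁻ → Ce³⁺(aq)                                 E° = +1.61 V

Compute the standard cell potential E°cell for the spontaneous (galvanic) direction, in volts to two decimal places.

The Ce⁴⁺/Ce³⁺ couple has the higher reduction potential, so it is the cathode; O₂/H₂O is oxidised at the anode.
E°cell = E°(cathode) − E°(anode) = (+1.61) − (+1.25) = +0.36 V.

+0.36 V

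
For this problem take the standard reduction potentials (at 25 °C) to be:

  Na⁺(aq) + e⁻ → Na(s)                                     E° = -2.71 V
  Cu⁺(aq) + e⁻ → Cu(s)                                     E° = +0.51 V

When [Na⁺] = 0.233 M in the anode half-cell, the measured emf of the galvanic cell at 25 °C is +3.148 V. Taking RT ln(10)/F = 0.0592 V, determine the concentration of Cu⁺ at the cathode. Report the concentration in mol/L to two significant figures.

0.014 M

Cu⁺/Cu is the cathode, Na⁺/Na the anode: E°cell = +3.22 V, n = 1.
Overall reaction: Cu⁺(aq) + Na(s) → Cu(s) + Na⁺(aq); Q = [Na⁺]^1/[Cu⁺]^1.
From E = E° − (0.0592/n) log Q: log Q = (E° − E)·n/0.0592 = (+3.22 − (+3.148))·1/0.0592 = 1.2162.
So 1·log[Cu⁺] = 1·log(0.233) − log Q = -0.6326 − (1.2162) = -1.8488; [Cu⁺] = 10^(-1.8488) ≈ 0.014 M.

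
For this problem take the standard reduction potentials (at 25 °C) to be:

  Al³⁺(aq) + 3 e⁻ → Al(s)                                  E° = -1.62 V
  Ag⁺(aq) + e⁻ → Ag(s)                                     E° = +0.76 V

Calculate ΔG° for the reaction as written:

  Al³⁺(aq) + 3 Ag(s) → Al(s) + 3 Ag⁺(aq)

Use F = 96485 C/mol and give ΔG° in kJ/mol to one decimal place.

+688.9 kJ/mol

As written, Al³⁺/Al is reduced (cathode) and Ag⁺/Ag is oxidised (anode), so E°cell = (-1.62) − (+0.76) = -2.38 V.
Balancing electrons gives n = 3.
ΔG° = −nFE° = −(3)(96485)(-2.38) = 688,903 J = +688.9 kJ/mol.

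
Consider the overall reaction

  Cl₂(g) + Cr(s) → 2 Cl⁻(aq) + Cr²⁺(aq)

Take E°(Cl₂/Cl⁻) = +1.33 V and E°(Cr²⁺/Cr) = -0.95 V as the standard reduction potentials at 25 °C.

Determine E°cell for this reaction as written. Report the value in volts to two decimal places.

The Cl₂/Cl⁻ couple has the higher reduction potential, so it is the cathode; Cr²⁺/Cr is oxidised at the anode.
E°cell = E°(cathode) − E°(anode) = (+1.33) − (-0.95) = +2.28 V.
Since E°cell > 0, the reaction is spontaneous under standard conditions.

+2.28 V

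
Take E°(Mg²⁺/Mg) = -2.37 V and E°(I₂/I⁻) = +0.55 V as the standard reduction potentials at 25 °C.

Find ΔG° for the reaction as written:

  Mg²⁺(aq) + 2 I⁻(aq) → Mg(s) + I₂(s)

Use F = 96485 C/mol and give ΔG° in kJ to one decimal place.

+563.5 kJ

As written, Mg²⁺/Mg is reduced (cathode) and I₂/I⁻ is oxidised (anode), so E°cell = (-2.37) − (+0.55) = -2.92 V.
Balancing electrons gives n = 2.
ΔG° = −nFE° = −(2)(96485)(-2.92) = 563,472 J = +563.5 kJ.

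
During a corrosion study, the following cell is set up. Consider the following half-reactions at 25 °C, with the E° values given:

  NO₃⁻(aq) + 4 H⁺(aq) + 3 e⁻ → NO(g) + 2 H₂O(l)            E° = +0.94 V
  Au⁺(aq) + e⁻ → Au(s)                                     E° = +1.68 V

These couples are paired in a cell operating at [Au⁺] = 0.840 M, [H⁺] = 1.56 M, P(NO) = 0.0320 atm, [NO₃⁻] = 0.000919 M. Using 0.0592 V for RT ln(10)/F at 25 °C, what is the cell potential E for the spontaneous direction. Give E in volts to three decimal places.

+0.751 V

Au⁺/Au is the cathode (higher E°), NO₃⁻/NO the anode: E°cell = +1.68 − (+0.94) = +0.74 V, n = 3.
Overall: 3 Au⁺(aq) + NO(g) + 2 H₂O(l) → 3 Au(s) + NO₃⁻(aq) + 4 H⁺(aq)
Q = [NO₃⁻]·[H⁺]^4 / ([Au⁺]^3·P(NO)); log Q = -0.542.
E = E° − (0.0592/n) log Q = +0.74 − (0.0592/3)(-0.542) = +0.751 V.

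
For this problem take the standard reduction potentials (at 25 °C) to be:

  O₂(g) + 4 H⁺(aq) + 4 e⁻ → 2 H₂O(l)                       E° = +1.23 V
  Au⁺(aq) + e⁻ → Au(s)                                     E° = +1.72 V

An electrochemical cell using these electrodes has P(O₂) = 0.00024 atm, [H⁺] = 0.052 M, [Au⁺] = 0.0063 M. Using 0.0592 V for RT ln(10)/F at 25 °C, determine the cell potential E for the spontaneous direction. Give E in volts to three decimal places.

+0.489 V

Au⁺/Au is the cathode (higher E°), O₂/H₂O the anode: E°cell = +1.72 − (+1.23) = +0.49 V, n = 4.
Overall: 4 Au⁺(aq) + 2 H₂O(l) → 4 Au(s) + O₂(g) + 4 H⁺(aq)
Q = P(O₂)·[H⁺]^4 / ([Au⁺]^4); log Q = 0.047.
E = E° − (0.0592/n) log Q = +0.49 − (0.0592/4)(0.047) = +0.489 V.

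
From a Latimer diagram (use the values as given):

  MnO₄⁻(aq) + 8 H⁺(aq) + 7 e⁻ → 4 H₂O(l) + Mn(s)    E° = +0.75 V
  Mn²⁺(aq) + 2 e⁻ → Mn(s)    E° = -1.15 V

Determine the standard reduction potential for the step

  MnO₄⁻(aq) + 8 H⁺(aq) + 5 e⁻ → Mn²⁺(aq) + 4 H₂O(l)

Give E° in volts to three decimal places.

Sequential free energies add, so n₃E°₃ = n₁E°₁ + n₂E°₂.
With n₃ = 7, and the known step contributing 2×(-1.15) V, the unknown satisfies 5·E° = 7×(+0.75) − 2×(-1.15) = +7.550.
E° = +7.550 / 5 = +1.510 V.

+1.510 V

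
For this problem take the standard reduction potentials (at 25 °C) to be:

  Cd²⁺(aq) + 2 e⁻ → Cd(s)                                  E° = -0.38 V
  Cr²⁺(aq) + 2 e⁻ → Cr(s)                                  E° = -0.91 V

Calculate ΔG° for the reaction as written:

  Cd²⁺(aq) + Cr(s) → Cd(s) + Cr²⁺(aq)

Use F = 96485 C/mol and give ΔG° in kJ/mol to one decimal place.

-102.3 kJ/mol

As written, Cd²⁺/Cd is reduced (cathode) and Cr²⁺/Cr is oxidised (anode), so E°cell = (-0.38) − (-0.91) = +0.53 V.
Balancing electrons gives n = 2.
ΔG° = −nFE° = −(2)(96485)(+0.53) = -102,274 J = -102.3 kJ/mol.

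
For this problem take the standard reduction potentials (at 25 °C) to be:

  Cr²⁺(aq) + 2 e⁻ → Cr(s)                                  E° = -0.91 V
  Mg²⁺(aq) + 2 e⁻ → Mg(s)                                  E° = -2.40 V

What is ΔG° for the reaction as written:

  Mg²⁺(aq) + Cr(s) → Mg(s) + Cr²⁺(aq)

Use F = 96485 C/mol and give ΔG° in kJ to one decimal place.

As written, Mg²⁺/Mg is reduced (cathode) and Cr²⁺/Cr is oxidised (anode), so E°cell = (-2.40) − (-0.91) = -1.49 V.
Balancing electrons gives n = 2.
ΔG° = −nFE° = −(2)(96485)(-1.49) = 287,525 J = +287.5 kJ.

+287.5 kJ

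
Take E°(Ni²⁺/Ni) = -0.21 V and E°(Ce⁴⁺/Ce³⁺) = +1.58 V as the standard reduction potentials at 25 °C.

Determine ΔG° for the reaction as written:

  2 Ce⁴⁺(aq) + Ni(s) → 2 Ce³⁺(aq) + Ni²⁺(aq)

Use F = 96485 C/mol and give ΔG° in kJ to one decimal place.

As written, Ce⁴⁺/Ce³⁺ is reduced (cathode) and Ni²⁺/Ni is oxidised (anode), so E°cell = (+1.58) − (-0.21) = +1.79 V.
Balancing electrons gives n = 2.
ΔG° = −nFE° = −(2)(96485)(+1.79) = -345,416 J = -345.4 kJ.

-345.4 kJ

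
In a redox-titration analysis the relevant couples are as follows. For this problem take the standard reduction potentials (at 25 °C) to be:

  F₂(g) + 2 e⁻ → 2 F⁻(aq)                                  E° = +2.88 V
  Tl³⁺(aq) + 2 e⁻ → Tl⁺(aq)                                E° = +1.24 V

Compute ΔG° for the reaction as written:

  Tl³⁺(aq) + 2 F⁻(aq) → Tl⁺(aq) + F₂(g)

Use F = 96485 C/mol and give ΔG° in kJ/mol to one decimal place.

+316.5 kJ/mol

As written, Tl³⁺/Tl⁺ is reduced (cathode) and F₂/F⁻ is oxidised (anode), so E°cell = (+1.24) − (+2.88) = -1.64 V.
Balancing electrons gives n = 2.
ΔG° = −nFE° = −(2)(96485)(-1.64) = 316,471 J = +316.5 kJ/mol.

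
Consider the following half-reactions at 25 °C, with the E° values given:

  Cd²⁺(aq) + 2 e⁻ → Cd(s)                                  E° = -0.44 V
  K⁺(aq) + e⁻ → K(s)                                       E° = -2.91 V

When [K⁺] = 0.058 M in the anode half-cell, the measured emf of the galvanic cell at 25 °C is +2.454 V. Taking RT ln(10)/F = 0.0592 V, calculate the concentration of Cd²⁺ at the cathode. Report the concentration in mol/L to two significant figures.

0.00097 M

Cd²⁺/Cd is the cathode, K⁺/K the anode: E°cell = +2.47 V, n = 2.
Overall reaction: Cd²⁺(aq) + 2 K(s) → Cd(s) + 2 K⁺(aq); Q = [K⁺]^2/[Cd²⁺]^1.
From E = E° − (0.0592/n) log Q: log Q = (E° − E)·n/0.0592 = (+2.47 − (+2.454))·2/0.0592 = 0.5405.
So 1·log[Cd²⁺] = 2·log(0.058) − log Q = -2.4731 − (0.5405) = -3.0136; [Cd²⁺] = 10^(-3.0136) ≈ 0.00097 M.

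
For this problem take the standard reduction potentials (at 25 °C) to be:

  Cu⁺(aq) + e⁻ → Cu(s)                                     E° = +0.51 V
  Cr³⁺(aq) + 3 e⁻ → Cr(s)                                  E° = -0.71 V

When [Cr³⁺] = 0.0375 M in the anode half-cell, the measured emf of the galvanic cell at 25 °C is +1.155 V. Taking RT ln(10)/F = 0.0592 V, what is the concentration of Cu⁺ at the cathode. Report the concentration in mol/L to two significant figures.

Cu⁺/Cu is the cathode, Cr³⁺/Cr the anode: E°cell = +1.22 V, n = 3.
Overall reaction: 3 Cu⁺(aq) + Cr(s) → 3 Cu(s) + Cr³⁺(aq); Q = [Cr³⁺]^1/[Cu⁺]^3.
From E = E° − (0.0592/n) log Q: log Q = (E° − E)·n/0.0592 = (+1.22 − (+1.155))·3/0.0592 = 3.2939.
So 3·log[Cu⁺] = 1·log(0.0375) − log Q = -1.4260 − (3.2939) = -4.7199; log[Cu⁺] = -4.7199 / 3 = -1.5733; [Cu⁺] = 10^(-1.5733) ≈ 0.027 M.

0.027 M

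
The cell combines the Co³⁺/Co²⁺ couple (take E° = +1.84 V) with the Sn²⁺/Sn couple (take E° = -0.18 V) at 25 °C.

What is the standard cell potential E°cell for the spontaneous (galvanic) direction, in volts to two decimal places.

+2.02 V

The Co³⁺/Co²⁺ couple has the higher reduction potential, so it is the cathode; Sn²⁺/Sn is oxidised at the anode.
E°cell = E°(cathode) − E°(anode) = (+1.84) − (-0.18) = +2.02 V.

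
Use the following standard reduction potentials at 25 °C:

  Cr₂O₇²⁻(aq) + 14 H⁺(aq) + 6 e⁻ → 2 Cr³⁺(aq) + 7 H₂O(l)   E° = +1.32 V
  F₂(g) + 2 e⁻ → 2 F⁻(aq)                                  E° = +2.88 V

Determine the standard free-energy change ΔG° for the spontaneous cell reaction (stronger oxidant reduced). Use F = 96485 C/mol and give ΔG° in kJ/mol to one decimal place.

F₂/F⁻ (E° = +2.88 V) is the cathode; Cr₂O₇²⁻/Cr³⁺ (E° = +1.32 V) is the anode, so E°cell = +1.56 V.
Balancing electrons gives n = 6 (lcm of 2 and 6).
ΔG° = −nFE° = −(6)(96485)(+1.56) = -903,100 J = -903.1 kJ/mol.

-903.1 kJ/mol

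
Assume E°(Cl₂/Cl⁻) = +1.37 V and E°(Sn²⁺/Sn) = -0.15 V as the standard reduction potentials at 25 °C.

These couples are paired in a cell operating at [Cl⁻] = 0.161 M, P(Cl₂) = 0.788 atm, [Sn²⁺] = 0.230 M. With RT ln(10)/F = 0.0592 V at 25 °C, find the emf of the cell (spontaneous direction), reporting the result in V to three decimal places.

Cl₂/Cl⁻ is the cathode (higher E°), Sn²⁺/Sn the anode: E°cell = +1.37 − (-0.15) = +1.52 V, n = 2.
Overall: Cl₂(g) + Sn(s) → 2 Cl⁻(aq) + Sn²⁺(aq)
Q = [Cl⁻]^2·[Sn²⁺] / (P(Cl₂)); log Q = -2.121.
E = E° − (0.0592/n) log Q = +1.52 − (0.0592/2)(-2.121) = +1.583 V.

+1.583 V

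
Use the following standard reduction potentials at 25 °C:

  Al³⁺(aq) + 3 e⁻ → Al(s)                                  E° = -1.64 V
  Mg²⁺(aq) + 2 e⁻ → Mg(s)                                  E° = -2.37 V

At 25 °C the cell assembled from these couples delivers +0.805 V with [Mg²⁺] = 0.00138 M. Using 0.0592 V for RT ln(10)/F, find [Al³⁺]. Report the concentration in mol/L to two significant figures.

Al³⁺/Al is the cathode, Mg²⁺/Mg the anode: E°cell = +0.73 V, n = 6.
Overall reaction: 2 Al³⁺(aq) + 3 Mg(s) → 2 Al(s) + 3 Mg²⁺(aq); Q = [Mg²⁺]^3/[Al³⁺]^2.
From E = E° − (0.0592/n) log Q: log Q = (E° − E)·n/0.0592 = (+0.73 − (+0.805))·6/0.0592 = -7.6014.
So 2·log[Al³⁺] = 3·log(0.00138) − log Q = -8.5804 − (-7.6014) = -0.9790; log[Al³⁺] = -0.9790 / 2 = -0.4895; [Al³⁺] = 10^(-0.4895) ≈ 0.32 M.

0.32 M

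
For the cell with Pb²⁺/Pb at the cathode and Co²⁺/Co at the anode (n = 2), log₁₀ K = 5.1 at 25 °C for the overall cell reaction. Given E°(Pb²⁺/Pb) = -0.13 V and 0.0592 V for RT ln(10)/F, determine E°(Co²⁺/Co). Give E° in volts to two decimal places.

-0.28 V

E°cell = (0.0592/n)·log K = (0.0592/2)(5.1) = +0.151 V.
Since Pb²⁺/Pb is the cathode and Co²⁺/Co the anode, E°cell = E°(Pb²⁺/Pb) − E°(Co²⁺/Co).
So E°(Co²⁺/Co) = E°(Pb²⁺/Pb) − E°cell = (-0.13) − (+0.151) = -0.28 V.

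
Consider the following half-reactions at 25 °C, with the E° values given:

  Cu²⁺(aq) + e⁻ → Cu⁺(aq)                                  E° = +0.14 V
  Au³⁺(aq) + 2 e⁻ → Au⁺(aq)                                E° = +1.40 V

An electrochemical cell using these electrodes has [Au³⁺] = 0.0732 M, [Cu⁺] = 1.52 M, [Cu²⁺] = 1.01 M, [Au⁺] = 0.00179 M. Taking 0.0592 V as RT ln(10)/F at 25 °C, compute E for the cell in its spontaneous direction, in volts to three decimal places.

Au³⁺/Au⁺ is the cathode (higher E°), Cu²⁺/Cu⁺ the anode: E°cell = +1.40 − (+0.14) = +1.26 V, n = 2.
Overall: Au³⁺(aq) + 2 Cu⁺(aq) → Au⁺(aq) + 2 Cu²⁺(aq)
Q = [Au⁺]·[Cu²⁺]^2 / ([Au³⁺]·[Cu⁺]^2); log Q = -1.967.
E = E° − (0.0592/n) log Q = +1.26 − (0.0592/2)(-1.967) = +1.318 V.

+1.318 V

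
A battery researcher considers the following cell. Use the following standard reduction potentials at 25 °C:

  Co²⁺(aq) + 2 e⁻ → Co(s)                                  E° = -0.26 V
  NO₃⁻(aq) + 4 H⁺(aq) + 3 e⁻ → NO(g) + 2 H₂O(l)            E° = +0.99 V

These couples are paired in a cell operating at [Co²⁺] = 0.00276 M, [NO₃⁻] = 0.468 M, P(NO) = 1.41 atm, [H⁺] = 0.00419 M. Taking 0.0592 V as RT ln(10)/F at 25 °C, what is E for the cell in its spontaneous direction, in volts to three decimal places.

+1.129 V

NO₃⁻/NO is the cathode (higher E°), Co²⁺/Co the anode: E°cell = +0.99 − (-0.26) = +1.25 V, n = 6.
Overall: 2 NO₃⁻(aq) + 8 H⁺(aq) + 3 Co(s) → 2 NO(g) + 4 H₂O(l) + 3 Co²⁺(aq)
Q = P(NO)^2·[Co²⁺]^3 / ([NO₃⁻]^2·[H⁺]^8); log Q = 12.303.
E = E° − (0.0592/n) log Q = +1.25 − (0.0592/6)(12.303) = +1.129 V.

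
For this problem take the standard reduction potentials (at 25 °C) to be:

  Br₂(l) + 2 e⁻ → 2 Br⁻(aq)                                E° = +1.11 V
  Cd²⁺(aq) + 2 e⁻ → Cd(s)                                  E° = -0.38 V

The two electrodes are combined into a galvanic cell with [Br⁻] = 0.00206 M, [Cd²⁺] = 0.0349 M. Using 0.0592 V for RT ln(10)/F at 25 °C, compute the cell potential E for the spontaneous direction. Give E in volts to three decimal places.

+1.692 V

Br₂/Br⁻ is the cathode (higher E°), Cd²⁺/Cd the anode: E°cell = +1.11 − (-0.38) = +1.49 V, n = 2.
Overall: Br₂(l) + Cd(s) → 2 Br⁻(aq) + Cd²⁺(aq)
Q = [Br⁻]^2·[Cd²⁺]; log Q = -6.829.
E = E° − (0.0592/n) log Q = +1.49 − (0.0592/2)(-6.829) = +1.692 V.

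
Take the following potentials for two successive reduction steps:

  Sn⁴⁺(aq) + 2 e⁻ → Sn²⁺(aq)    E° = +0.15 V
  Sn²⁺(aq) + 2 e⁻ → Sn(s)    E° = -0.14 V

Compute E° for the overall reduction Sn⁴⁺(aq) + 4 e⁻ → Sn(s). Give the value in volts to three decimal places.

Standard free energies of sequential steps add: ΔG°₃ = ΔG°₁ + ΔG°₂, so n₃E°₃ = n₁E°₁ + n₂E°₂.
E°₃ = (2×+0.15 + 2×-0.14) / 4 = (+0.020) / 4 = +0.005 V.

+0.005 V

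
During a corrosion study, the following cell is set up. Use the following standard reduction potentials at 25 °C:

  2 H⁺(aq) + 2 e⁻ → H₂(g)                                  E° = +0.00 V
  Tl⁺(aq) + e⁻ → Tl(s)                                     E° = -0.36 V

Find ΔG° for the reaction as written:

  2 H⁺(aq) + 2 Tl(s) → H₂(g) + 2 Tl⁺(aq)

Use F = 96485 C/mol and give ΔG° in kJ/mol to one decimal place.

As written, H⁺/H₂ is reduced (cathode) and Tl⁺/Tl is oxidised (anode), so E°cell = (+0.00) − (-0.36) = +0.36 V.
Balancing electrons gives n = 2.
ΔG° = −nFE° = −(2)(96485)(+0.36) = -69,469 J = -69.5 kJ/mol.

-69.5 kJ/mol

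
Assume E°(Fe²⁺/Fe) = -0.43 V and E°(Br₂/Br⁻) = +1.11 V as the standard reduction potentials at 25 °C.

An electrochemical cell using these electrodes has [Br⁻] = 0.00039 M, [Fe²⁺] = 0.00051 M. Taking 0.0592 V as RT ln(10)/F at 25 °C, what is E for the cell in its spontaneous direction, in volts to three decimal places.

+1.839 V

Br₂/Br⁻ is the cathode (higher E°), Fe²⁺/Fe the anode: E°cell = +1.11 − (-0.43) = +1.54 V, n = 2.
Overall: Br₂(l) + Fe(s) → 2 Br⁻(aq) + Fe²⁺(aq)
Q = [Br⁻]^2·[Fe²⁺]; log Q = -10.110.
E = E° − (0.0592/n) log Q = +1.54 − (0.0592/2)(-10.110) = +1.839 V.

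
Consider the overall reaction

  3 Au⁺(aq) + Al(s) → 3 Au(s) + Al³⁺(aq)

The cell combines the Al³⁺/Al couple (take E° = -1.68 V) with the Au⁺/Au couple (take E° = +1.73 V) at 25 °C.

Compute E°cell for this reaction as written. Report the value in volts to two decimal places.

+3.41 V

The Au⁺/Au couple has the higher reduction potential, so it is the cathode; Al³⁺/Al is oxidised at the anode.
E°cell = E°(cathode) − E°(anode) = (+1.73) − (-1.68) = +3.41 V.
Since E°cell > 0, the reaction is spontaneous under standard conditions.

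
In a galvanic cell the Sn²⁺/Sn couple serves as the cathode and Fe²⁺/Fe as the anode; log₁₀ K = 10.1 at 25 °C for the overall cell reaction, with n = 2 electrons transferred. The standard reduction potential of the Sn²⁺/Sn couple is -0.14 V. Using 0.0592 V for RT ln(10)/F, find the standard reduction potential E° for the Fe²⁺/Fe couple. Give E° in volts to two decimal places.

-0.44 V

E°cell = (0.0592/n)·log K = (0.0592/2)(10.1) = +0.299 V.
Since Sn²⁺/Sn is the cathode and Fe²⁺/Fe the anode, E°cell = E°(Sn²⁺/Sn) − E°(Fe²⁺/Fe).
So E°(Fe²⁺/Fe) = E°(Sn²⁺/Sn) − E°cell = (-0.14) − (+0.299) = -0.44 V.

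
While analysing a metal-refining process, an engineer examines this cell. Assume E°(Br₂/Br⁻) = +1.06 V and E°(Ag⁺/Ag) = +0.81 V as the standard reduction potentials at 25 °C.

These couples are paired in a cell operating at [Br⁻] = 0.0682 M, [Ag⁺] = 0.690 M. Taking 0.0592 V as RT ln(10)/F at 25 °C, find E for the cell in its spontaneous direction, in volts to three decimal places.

+0.329 V

Br₂/Br⁻ is the cathode (higher E°), Ag⁺/Ag the anode: E°cell = +1.06 − (+0.81) = +0.25 V, n = 2.
Overall: Br₂(l) + 2 Ag(s) → 2 Br⁻(aq) + 2 Ag⁺(aq)
Q = [Br⁻]^2·[Ag⁺]^2; log Q = -2.655.
E = E° − (0.0592/n) log Q = +0.25 − (0.0592/2)(-2.655) = +0.329 V.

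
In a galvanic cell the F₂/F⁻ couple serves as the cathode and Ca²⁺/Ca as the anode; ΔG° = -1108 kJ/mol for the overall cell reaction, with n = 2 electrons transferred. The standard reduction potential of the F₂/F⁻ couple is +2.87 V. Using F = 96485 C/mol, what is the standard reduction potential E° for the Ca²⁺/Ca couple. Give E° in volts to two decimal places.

E°cell = −ΔG°/(nF) = −(-1108×10³)/((2)(96485)) = +5.742 V.
Since F₂/F⁻ is the cathode and Ca²⁺/Ca the anode, E°cell = E°(F₂/F⁻) − E°(Ca²⁺/Ca).
So E°(Ca²⁺/Ca) = E°(F₂/F⁻) − E°cell = (+2.87) − (+5.742) = -2.87 V.

-2.87 V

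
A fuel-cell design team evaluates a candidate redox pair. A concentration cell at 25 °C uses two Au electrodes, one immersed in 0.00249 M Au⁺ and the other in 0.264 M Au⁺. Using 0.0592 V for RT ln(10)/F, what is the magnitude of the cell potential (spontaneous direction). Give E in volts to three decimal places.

+0.120 V

For a concentration cell E°cell = 0. The 0.264 M side is the cathode (reduction is favoured where [Au⁺] is higher).
With n = 1, E = −(0.0592/1) log([Au⁺]ₐₙ/[Au⁺]꜀ₐₜ) = −(0.0592/1) log(0.00249/0.264) = −(0.0592/1)(-2.025) = +0.120 V.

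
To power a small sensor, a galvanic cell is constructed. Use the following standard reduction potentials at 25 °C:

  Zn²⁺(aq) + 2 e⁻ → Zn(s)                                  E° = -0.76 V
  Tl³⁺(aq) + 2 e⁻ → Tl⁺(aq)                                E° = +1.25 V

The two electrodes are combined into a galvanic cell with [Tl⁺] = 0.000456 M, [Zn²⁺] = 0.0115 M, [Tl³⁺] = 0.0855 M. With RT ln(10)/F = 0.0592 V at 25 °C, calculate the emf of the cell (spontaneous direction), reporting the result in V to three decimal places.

Tl³⁺/Tl⁺ is the cathode (higher E°), Zn²⁺/Zn the anode: E°cell = +1.25 − (-0.76) = +2.01 V, n = 2.
Overall: Tl³⁺(aq) + Zn(s) → Tl⁺(aq) + Zn²⁺(aq)
Q = [Tl⁺]·[Zn²⁺] / ([Tl³⁺]); log Q = -4.212.
E = E° − (0.0592/n) log Q = +2.01 − (0.0592/2)(-4.212) = +2.135 V.

+2.135 V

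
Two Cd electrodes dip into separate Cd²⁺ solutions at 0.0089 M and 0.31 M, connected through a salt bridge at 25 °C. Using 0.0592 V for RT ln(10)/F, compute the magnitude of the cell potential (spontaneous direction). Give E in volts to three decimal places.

For a concentration cell E°cell = 0. The 0.31 M side is the cathode (reduction is favoured where [Cd²⁺] is higher).
With n = 2, E = −(0.0592/2) log([Cd²⁺]ₐₙ/[Cd²⁺]꜀ₐₜ) = −(0.0592/2) log(0.0089/0.31) = −(0.0592/2)(-1.542) = +0.046 V.

+0.046 V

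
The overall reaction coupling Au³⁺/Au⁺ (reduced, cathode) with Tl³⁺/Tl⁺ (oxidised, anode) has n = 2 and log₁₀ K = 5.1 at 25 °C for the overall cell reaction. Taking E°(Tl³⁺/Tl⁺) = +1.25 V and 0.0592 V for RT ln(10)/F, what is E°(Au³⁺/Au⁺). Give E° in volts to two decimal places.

E°cell = (0.0592/n)·log K = (0.0592/2)(5.1) = +0.151 V.
Since Au³⁺/Au⁺ is the cathode and Tl³⁺/Tl⁺ the anode, E°cell = E°(Au³⁺/Au⁺) − E°(Tl³⁺/Tl⁺).
So E°(Au³⁺/Au⁺) = E°cell + E°(Tl³⁺/Tl⁺) = +0.151 + (+1.25) = +1.40 V.

+1.40 V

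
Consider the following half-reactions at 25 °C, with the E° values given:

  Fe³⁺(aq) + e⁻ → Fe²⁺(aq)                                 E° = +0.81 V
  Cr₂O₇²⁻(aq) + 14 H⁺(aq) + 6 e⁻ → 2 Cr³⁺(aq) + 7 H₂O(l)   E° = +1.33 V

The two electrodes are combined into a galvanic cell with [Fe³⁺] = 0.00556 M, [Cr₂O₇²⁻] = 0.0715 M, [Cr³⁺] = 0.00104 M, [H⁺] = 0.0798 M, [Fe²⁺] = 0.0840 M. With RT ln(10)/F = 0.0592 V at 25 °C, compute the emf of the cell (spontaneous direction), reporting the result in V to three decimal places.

Cr₂O₇²⁻/Cr³⁺ is the cathode (higher E°), Fe³⁺/Fe²⁺ the anode: E°cell = +1.33 − (+0.81) = +0.52 V, n = 6.
Overall: Cr₂O₇²⁻(aq) + 14 H⁺(aq) + 6 Fe²⁺(aq) → 2 Cr³⁺(aq) + 7 H₂O(l) + 6 Fe³⁺(aq)
Q = [Cr³⁺]^2·[Fe³⁺]^6 / ([Cr₂O₇²⁻]·[H⁺]^14·[Fe²⁺]^6); log Q = 3.476.
E = E° − (0.0592/n) log Q = +0.52 − (0.0592/6)(3.476) = +0.486 V.

+0.486 V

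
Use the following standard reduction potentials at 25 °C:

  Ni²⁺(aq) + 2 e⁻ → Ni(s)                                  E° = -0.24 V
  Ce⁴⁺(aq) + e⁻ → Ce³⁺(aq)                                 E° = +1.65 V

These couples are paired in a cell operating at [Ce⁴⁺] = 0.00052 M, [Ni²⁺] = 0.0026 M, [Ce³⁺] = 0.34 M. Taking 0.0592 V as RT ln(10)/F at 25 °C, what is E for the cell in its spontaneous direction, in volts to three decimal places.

+1.800 V

Ce⁴⁺/Ce³⁺ is the cathode (higher E°), Ni²⁺/Ni the anode: E°cell = +1.65 − (-0.24) = +1.89 V, n = 2.
Overall: 2 Ce⁴⁺(aq) + Ni(s) → 2 Ce³⁺(aq) + Ni²⁺(aq)
Q = [Ce³⁺]^2·[Ni²⁺] / ([Ce⁴⁺]^2); log Q = 3.046.
E = E° − (0.0592/n) log Q = +1.89 − (0.0592/2)(3.046) = +1.800 V.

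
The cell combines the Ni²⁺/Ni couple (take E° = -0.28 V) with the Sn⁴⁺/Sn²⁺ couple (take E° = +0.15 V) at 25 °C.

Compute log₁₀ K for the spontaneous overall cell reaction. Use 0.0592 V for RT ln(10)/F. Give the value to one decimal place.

14.5

Cathode: Sn⁴⁺/Sn²⁺; anode: Ni²⁺/Ni. E°cell = +0.43 V, n = 2.
log K = nE°cell / 0.0592 = (2)(+0.43) / 0.0592 = 14.5.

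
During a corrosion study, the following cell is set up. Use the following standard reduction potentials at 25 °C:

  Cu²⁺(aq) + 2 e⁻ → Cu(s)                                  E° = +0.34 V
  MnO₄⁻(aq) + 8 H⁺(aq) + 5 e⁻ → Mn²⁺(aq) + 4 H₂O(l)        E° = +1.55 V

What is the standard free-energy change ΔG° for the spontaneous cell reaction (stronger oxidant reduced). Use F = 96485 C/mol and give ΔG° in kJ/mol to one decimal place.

MnO₄⁻/Mn²⁺ (E° = +1.55 V) is the cathode; Cu²⁺/Cu (E° = +0.34 V) is the anode, so E°cell = +1.21 V.
Balancing electrons gives n = 10 (lcm of 5 and 2).
ΔG° = −nFE° = −(10)(96485)(+1.21) = -1,167,468 J = -1167.5 kJ/mol.

-1167.5 kJ/mol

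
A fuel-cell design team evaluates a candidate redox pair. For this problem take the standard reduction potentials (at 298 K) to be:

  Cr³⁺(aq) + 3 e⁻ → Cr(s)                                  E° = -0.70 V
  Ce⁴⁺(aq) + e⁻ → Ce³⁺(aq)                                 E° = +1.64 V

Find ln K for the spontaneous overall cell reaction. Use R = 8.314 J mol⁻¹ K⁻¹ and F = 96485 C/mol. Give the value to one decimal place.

273.4

Cathode: Ce⁴⁺/Ce³⁺; anode: Cr³⁺/Cr. E°cell = (+1.64) − (-0.70) = +2.34 V, with n = 3.
ΔG° = −nFE° = −RT ln K, so ln K = nFE°/(RT) = (3)(96485)(+2.34) / ((8.314)(298)) = 273.382.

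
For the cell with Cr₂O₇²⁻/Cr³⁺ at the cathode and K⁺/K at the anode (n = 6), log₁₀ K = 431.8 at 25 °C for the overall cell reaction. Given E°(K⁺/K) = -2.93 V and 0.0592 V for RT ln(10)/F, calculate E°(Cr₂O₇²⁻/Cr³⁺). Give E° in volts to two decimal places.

+1.33 V

E°cell = (0.0592/n)·log K = (0.0592/6)(431.8) = +4.260 V.
Since Cr₂O₇²⁻/Cr³⁺ is the cathode and K⁺/K the anode, E°cell = E°(Cr₂O₇²⁻/Cr³⁺) − E°(K⁺/K).
So E°(Cr₂O₇²⁻/Cr³⁺) = E°cell + E°(K⁺/K) = +4.260 + (-2.93) = +1.33 V.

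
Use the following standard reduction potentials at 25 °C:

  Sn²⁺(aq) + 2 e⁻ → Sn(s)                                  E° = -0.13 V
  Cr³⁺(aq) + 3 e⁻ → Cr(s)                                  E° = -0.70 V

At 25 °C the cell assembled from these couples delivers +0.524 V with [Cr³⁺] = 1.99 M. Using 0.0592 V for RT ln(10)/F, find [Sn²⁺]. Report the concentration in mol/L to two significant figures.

0.044 M

Sn²⁺/Sn is the cathode, Cr³⁺/Cr the anode: E°cell = +0.57 V, n = 6.
Overall reaction: 3 Sn²⁺(aq) + 2 Cr(s) → 3 Sn(s) + 2 Cr³⁺(aq); Q = [Cr³⁺]^2/[Sn²⁺]^3.
From E = E° − (0.0592/n) log Q: log Q = (E° − E)·n/0.0592 = (+0.57 − (+0.524))·6/0.0592 = 4.6622.
So 3·log[Sn²⁺] = 2·log(1.99) − log Q = 0.5977 − (4.6622) = -4.0645; log[Sn²⁺] = -4.0645 / 3 = -1.3548; [Sn²⁺] = 10^(-1.3548) ≈ 0.044 M.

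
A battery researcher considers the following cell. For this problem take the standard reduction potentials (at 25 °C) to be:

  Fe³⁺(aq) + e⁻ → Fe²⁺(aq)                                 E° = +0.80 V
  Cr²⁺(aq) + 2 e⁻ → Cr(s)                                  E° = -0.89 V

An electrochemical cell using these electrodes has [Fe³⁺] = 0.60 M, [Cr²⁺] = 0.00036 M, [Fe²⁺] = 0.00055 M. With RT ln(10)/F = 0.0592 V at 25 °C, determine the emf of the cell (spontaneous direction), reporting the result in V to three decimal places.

+1.972 V

Fe³⁺/Fe²⁺ is the cathode (higher E°), Cr²⁺/Cr the anode: E°cell = +0.80 − (-0.89) = +1.69 V, n = 2.
Overall: 2 Fe³⁺(aq) + Cr(s) → 2 Fe²⁺(aq) + Cr²⁺(aq)
Q = [Fe²⁺]^2·[Cr²⁺] / ([Fe³⁺]^2); log Q = -9.519.
E = E° − (0.0592/n) log Q = +1.69 − (0.0592/2)(-9.519) = +1.972 V.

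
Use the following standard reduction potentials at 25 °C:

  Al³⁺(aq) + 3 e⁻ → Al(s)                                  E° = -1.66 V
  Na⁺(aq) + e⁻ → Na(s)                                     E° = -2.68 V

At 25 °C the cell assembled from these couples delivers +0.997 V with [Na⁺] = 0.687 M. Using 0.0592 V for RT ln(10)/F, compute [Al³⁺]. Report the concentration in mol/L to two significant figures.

0.022 M

Al³⁺/Al is the cathode, Na⁺/Na the anode: E°cell = +1.02 V, n = 3.
Overall reaction: Al³⁺(aq) + 3 Na(s) → Al(s) + 3 Na⁺(aq); Q = [Na⁺]^3/[Al³⁺]^1.
From E = E° − (0.0592/n) log Q: log Q = (E° − E)·n/0.0592 = (+1.02 − (+0.997))·3/0.0592 = 1.1655.
So 1·log[Al³⁺] = 3·log(0.687) − log Q = -0.4891 − (1.1655) = -1.6546; [Al³⁺] = 10^(-1.6546) ≈ 0.022 M.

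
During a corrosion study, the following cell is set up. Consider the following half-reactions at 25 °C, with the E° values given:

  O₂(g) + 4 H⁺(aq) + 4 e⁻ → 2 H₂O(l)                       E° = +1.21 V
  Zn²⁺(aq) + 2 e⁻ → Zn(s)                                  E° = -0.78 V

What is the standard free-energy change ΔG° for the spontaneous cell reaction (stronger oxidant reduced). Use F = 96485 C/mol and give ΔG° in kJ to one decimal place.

O₂/H₂O (E° = +1.21 V) is the cathode; Zn²⁺/Zn (E° = -0.78 V) is the anode, so E°cell = +1.99 V.
Balancing electrons gives n = 4 (lcm of 4 and 2).
ΔG° = −nFE° = −(4)(96485)(+1.99) = -768,021 J = -768.0 kJ.

-768.0 kJ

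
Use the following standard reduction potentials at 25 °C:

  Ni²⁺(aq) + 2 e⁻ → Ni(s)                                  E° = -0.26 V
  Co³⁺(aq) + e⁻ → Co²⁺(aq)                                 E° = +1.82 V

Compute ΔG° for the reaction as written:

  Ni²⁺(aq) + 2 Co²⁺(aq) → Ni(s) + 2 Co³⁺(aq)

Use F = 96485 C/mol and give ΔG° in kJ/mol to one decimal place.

+401.4 kJ/mol

As written, Ni²⁺/Ni is reduced (cathode) and Co³⁺/Co²⁺ is oxidised (anode), so E°cell = (-0.26) − (+1.82) = -2.08 V.
Balancing electrons gives n = 2.
ΔG° = −nFE° = −(2)(96485)(-2.08) = 401,378 J = +401.4 kJ/mol.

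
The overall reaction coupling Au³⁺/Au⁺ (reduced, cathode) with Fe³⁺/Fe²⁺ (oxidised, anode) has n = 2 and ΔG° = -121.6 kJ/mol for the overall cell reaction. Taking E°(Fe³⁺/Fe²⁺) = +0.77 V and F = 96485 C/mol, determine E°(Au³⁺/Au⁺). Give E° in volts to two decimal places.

E°cell = −ΔG°/(nF) = −(-121.6×10³)/((2)(96485)) = +0.630 V.
Since Au³⁺/Au⁺ is the cathode and Fe³⁺/Fe²⁺ the anode, E°cell = E°(Au³⁺/Au⁺) − E°(Fe³⁺/Fe²⁺).
So E°(Au³⁺/Au⁺) = E°cell + E°(Fe³⁺/Fe²⁺) = +0.630 + (+0.77) = +1.40 V.

+1.40 V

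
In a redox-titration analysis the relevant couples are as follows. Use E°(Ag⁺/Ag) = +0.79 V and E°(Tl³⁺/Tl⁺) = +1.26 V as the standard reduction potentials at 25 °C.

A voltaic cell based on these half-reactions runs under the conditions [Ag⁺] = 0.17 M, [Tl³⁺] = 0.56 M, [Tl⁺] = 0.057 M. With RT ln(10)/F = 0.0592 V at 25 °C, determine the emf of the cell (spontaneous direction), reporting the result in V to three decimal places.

Tl³⁺/Tl⁺ is the cathode (higher E°), Ag⁺/Ag the anode: E°cell = +1.26 − (+0.79) = +0.47 V, n = 2.
Overall: Tl³⁺(aq) + 2 Ag(s) → Tl⁺(aq) + 2 Ag⁺(aq)
Q = [Tl⁺]·[Ag⁺]^2 / ([Tl³⁺]); log Q = -2.531.
E = E° − (0.0592/n) log Q = +0.47 − (0.0592/2)(-2.531) = +0.545 V.

+0.545 V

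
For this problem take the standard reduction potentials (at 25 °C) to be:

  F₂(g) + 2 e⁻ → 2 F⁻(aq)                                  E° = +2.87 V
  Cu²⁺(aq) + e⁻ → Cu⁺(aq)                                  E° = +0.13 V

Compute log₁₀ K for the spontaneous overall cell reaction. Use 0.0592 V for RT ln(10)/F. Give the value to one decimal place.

92.6

Cathode: F₂/F⁻; anode: Cu²⁺/Cu⁺. E°cell = +2.74 V, n = 2.
log K = nE°cell / 0.0592 = (2)(+2.74) / 0.0592 = 92.6.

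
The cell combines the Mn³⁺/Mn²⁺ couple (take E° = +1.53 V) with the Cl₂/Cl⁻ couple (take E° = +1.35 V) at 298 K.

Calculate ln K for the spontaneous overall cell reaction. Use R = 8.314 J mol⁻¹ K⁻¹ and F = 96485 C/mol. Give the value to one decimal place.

14.0

Cathode: Mn³⁺/Mn²⁺; anode: Cl₂/Cl⁻. E°cell = (+1.53) − (+1.35) = +0.18 V, with n = 2.
ΔG° = −nFE° = −RT ln K, so ln K = nFE°/(RT) = (2)(96485)(+0.18) / ((8.314)(298)) = 14.020.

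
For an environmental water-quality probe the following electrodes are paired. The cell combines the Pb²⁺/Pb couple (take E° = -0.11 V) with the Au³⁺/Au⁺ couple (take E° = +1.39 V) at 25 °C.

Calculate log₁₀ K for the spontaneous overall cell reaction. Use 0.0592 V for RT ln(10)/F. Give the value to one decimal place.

Cathode: Au³⁺/Au⁺; anode: Pb²⁺/Pb. E°cell = +1.50 V, n = 2.
log K = nE°cell / 0.0592 = (2)(+1.50) / 0.0592 = 50.7.

50.7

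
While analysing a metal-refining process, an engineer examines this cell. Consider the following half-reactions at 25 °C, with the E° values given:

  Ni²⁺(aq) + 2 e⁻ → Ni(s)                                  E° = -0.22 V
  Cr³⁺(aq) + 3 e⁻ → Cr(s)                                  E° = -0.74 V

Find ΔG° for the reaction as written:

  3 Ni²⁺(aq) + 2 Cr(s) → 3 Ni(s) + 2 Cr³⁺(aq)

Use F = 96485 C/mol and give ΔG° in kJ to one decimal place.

As written, Ni²⁺/Ni is reduced (cathode) and Cr³⁺/Cr is oxidised (anode), so E°cell = (-0.22) − (-0.74) = +0.52 V.
Balancing electrons gives n = 6.
ΔG° = −nFE° = −(6)(96485)(+0.52) = -301,033 J = -301.0 kJ.

-301.0 kJ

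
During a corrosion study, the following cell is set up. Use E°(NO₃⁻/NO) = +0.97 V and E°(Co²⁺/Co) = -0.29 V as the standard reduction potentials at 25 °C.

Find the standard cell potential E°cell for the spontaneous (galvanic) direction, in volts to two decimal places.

The NO₃⁻/NO couple has the higher reduction potential, so it is the cathode; Co²⁺/Co is oxidised at the anode.
E°cell = E°(cathode) − E°(anode) = (+0.97) − (-0.29) = +1.26 V.
Since E°cell > 0, the reaction is spontaneous under standard conditions.

+1.26 V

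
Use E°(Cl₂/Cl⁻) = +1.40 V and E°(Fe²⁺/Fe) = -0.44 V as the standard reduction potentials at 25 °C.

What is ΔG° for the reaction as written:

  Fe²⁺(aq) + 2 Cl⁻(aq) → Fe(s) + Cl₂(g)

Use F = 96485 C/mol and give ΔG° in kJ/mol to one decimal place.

+355.1 kJ/mol

As written, Fe²⁺/Fe is reduced (cathode) and Cl₂/Cl⁻ is oxidised (anode), so E°cell = (-0.44) − (+1.40) = -1.84 V.
Balancing electrons gives n = 2.
ΔG° = −nFE° = −(2)(96485)(-1.84) = 355,065 J = +355.1 kJ/mol.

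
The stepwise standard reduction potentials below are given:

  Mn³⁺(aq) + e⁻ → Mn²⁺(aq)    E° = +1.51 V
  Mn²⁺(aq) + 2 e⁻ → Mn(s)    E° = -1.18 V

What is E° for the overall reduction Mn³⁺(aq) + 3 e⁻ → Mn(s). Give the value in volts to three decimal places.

Since ΔG° = −nFE° is additive over sequential reductions, n₃E°₃ = n₁E°₁ + n₂E°₂.
E°₃ = (1×+1.51 + 2×-1.18) / 3 = (-0.850) / 3 = -0.283 V.

-0.283 V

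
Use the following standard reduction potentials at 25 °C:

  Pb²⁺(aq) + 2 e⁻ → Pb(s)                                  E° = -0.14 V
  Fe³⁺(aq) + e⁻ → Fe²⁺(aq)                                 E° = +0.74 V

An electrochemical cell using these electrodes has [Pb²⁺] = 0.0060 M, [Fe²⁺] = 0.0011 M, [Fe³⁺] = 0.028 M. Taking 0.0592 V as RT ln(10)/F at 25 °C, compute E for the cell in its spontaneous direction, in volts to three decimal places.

Fe³⁺/Fe²⁺ is the cathode (higher E°), Pb²⁺/Pb the anode: E°cell = +0.74 − (-0.14) = +0.88 V, n = 2.
Overall: 2 Fe³⁺(aq) + Pb(s) → 2 Fe²⁺(aq) + Pb²⁺(aq)
Q = [Fe²⁺]^2·[Pb²⁺] / ([Fe³⁺]^2); log Q = -5.033.
E = E° − (0.0592/n) log Q = +0.88 − (0.0592/2)(-5.033) = +1.029 V.

+1.029 V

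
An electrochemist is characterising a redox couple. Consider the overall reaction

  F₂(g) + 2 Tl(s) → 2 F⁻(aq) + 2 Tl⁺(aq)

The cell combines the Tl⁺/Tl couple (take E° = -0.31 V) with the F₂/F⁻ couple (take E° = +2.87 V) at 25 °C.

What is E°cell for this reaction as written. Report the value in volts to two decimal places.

The F₂/F⁻ couple has the higher reduction potential, so it is the cathode; Tl⁺/Tl is oxidised at the anode.
E°cell = E°(cathode) − E°(anode) = (+2.87) − (-0.31) = +3.18 V.

+3.18 V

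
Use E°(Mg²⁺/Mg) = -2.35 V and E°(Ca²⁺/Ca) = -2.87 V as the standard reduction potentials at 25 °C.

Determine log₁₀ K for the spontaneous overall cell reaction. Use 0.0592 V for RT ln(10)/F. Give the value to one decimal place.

17.6

Cathode: Mg²⁺/Mg; anode: Ca²⁺/Ca. E°cell = +0.52 V, n = 2.
log K = nE°cell / 0.0592 = (2)(+0.52) / 0.0592 = 17.6.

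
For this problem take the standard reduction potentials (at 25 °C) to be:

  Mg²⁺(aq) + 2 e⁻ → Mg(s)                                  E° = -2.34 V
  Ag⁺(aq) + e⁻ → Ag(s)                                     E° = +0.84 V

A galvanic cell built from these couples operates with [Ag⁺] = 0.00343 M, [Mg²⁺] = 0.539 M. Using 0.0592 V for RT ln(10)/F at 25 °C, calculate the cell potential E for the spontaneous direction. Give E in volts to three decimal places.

Ag⁺/Ag is the cathode (higher E°), Mg²⁺/Mg the anode: E°cell = +0.84 − (-2.34) = +3.18 V, n = 2.
Overall: 2 Ag⁺(aq) + Mg(s) → 2 Ag(s) + Mg²⁺(aq)
Q = [Mg²⁺] / ([Ag⁺]^2); log Q = 4.661.
E = E° − (0.0592/n) log Q = +3.18 − (0.0592/2)(4.661) = +3.042 V.

+3.042 V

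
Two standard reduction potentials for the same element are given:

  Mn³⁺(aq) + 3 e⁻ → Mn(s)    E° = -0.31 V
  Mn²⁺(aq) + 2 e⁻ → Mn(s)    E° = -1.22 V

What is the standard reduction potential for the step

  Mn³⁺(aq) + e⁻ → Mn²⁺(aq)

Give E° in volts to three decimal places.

Sequential free energies add, so n₃E°₃ = n₁E°₁ + n₂E°₂.
With n₃ = 3, and the known step contributing 2×(-1.22) V, the unknown satisfies 1·E° = 3×(-0.31) − 2×(-1.22) = +1.510.
E° = +1.510 / 1 = +1.510 V.

+1.510 V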